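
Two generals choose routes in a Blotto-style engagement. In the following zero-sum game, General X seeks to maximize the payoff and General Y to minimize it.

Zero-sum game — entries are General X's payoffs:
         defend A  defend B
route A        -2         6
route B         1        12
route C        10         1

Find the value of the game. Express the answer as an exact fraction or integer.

Row route A is strictly dominated by row route B, so General X never plays it.
The remaining 2×2 game on (route B, route C) × (defend A, defend B) has no saddle point. Let General X play route B with probability p; indifference gives p + 10(1−p) = 12p + (1−p), so p = 9/20.
Similarly General Y's optimal q on defend A is 11/20, and the value is 1·(11/20) + (12)·(9/20) = 119/20.

119/20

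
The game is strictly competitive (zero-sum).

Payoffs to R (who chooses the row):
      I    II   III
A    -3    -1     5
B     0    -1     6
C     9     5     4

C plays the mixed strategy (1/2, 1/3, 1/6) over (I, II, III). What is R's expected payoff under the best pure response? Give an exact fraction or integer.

A: (-3)·(1/2) + (-1)·(1/3) + (5)·(1/6) = -1.
B: (0)·(1/2) + (-1)·(1/3) + (6)·(1/6) = 2/3.
C: (9)·(1/2) + (5)·(1/3) + (4)·(1/6) = 41/6.
The best pure response is C with expected payoff 41/6.

41/6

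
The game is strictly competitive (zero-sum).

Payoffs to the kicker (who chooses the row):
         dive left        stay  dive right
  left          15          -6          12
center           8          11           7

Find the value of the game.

Column dive left is strictly dominated by dive right for the goalkeeper (it gives the kicker more in every row).
The remaining 2×2 game on (left, center) × (stay, dive right) has no saddle point. Let the kicker play left with probability p; indifference gives −6p + 11(1−p) = 12p + 7(1−p), so p = 2/11.
Similarly the goalkeeper's optimal q on stay is 5/22, and the value is -6·(5/22) + (12)·(17/22) = 87/11.

87/11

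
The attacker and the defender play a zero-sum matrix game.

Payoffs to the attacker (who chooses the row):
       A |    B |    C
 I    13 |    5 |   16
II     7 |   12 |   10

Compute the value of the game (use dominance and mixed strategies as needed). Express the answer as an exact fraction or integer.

Column C is strictly dominated by A for the defender (it gives the attacker more in every row).
The remaining 2×2 game on (I, II) × (A, B) has no saddle point. Let the attacker play I with probability p; indifference gives 13p + 7(1−p) = 5p + 12(1−p), so p = 5/13.
Similarly the defender's optimal q on A is 7/13, and the value is 13·(7/13) + (5)·(6/13) = 121/13.

121/13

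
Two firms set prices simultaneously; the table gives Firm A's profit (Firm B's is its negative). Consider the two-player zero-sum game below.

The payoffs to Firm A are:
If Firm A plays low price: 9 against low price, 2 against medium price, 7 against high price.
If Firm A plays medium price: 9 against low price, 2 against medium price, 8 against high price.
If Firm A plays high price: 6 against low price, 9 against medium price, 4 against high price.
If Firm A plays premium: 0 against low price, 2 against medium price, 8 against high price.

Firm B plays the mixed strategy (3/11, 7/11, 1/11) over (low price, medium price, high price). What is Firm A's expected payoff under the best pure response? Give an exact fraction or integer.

85/11

low price: (9)·(3/11) + (2)·(7/11) + (7)·(1/11) = 48/11.
medium price: (9)·(3/11) + (2)·(7/11) + (8)·(1/11) = 49/11.
high price: (6)·(3/11) + (9)·(7/11) + (4)·(1/11) = 85/11.
premium: (0)·(3/11) + (2)·(7/11) + (8)·(1/11) = 2.
The best pure response is high price with expected payoff 85/11.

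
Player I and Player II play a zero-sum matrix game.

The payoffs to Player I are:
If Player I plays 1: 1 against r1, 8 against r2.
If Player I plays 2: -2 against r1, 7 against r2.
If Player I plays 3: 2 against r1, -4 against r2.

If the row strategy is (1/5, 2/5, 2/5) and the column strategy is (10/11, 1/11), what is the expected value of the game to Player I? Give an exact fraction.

24/55

Against (10/11, 1/11), each row's expected payoff is 1: 18/11; 2: -13/11; 3: 16/11.
Taking the (1/5, 2/5, 2/5)-weighted average: (1/5)·(18/11) + (2/5)·(-13/11) + (2/5)·(16/11) = 24/55.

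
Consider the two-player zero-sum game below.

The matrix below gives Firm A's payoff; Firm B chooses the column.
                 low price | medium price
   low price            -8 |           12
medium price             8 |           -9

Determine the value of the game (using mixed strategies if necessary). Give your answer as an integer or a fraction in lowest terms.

24/37

Row minima are -8 and -9, so Firm A's maximin is -8; column maxima are 8 and 12, so Firm B's minimax is 8. These differ, so the equilibrium is in mixed strategies.
Let Firm A play low price with probability p. Firm B is indifferent when −8p + 8(1−p) = 12p − 9(1−p), giving p = 17/37.
Let Firm B play low price with probability q. Firm A is indifferent when −8q + 12(1−q) = 8q − 9(1−q), giving q = 21/37.
The value is -8·(21/37) + (12)·(16/37) = 24/37.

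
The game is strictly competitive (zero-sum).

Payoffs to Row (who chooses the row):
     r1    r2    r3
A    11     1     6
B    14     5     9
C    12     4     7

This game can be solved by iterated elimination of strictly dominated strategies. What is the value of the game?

Column r1 is strictly dominated by r2 for Column (1<11, 5<14, 4<12); eliminate r1.
Column r3 is strictly dominated by r2 for Column (1<6, 5<9, 4<7); eliminate r3.
Row A is strictly dominated by row B (5>1); eliminate A.
Row C is strictly dominated by row B (5>4); eliminate C.
Only (B, r2) remains, with payoff 5.

5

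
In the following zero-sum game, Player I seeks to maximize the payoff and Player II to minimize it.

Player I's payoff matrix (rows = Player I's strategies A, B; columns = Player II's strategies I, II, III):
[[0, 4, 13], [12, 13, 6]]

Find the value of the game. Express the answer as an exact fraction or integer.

156/19

Column II is strictly dominated by I for Player II (it gives Player I more in every row).
The remaining 2×2 game on (A, B) × (I, III) has no saddle point. Let Player I play A with probability p; indifference gives 12(1−p) = 13p + 6(1−p), so p = 6/19.
Similarly Player II's optimal q on I is 7/19, and the value is 0·(7/19) + (13)·(12/19) = 156/19.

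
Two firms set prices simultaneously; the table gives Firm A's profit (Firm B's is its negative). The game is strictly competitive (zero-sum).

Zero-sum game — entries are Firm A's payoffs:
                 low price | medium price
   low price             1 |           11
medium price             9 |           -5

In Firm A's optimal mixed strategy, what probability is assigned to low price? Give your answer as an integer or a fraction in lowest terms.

7/12

Row minima are 1 and -5, so Firm A's maximin is 1; column maxima are 9 and 11, so Firm B's minimax is 9. These differ, so the equilibrium is in mixed strategies.
Let Firm A play low price with probability p. Firm B is indifferent when p + 9(1−p) = 11p − 5(1−p), giving p = 7/12.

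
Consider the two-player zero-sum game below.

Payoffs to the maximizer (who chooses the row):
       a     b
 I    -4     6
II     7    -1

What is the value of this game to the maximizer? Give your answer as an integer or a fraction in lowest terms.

Row minima are -4 and -1, so the maximizer's maximin is -1; column maxima are 7 and 6, so the minimizer's minimax is 6. These differ, so the equilibrium is in mixed strategies.
Let the maximizer play I with probability p. The minimizer is indifferent when −4p + 7(1−p) = 6p − (1−p), giving p = 4/9.
Let the minimizer play a with probability q. The maximizer is indifferent when −4q + 6(1−q) = 7q − (1−q), giving q = 7/18.
The value is -4·(7/18) + (6)·(11/18) = 19/9.

19/9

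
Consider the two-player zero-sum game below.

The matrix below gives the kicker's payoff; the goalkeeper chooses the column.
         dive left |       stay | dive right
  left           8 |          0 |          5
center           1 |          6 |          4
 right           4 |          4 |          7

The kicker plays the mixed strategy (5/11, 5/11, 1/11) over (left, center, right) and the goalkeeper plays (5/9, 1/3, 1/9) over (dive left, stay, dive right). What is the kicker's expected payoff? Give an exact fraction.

Against (5/9, 1/3, 1/9), each row's expected payoff is left: 5; center: 3; right: 13/3.
Taking the (5/11, 5/11, 1/11)-weighted average: (5/11)·(5) + (5/11)·(3) + (1/11)·(13/3) = 133/33.

133/33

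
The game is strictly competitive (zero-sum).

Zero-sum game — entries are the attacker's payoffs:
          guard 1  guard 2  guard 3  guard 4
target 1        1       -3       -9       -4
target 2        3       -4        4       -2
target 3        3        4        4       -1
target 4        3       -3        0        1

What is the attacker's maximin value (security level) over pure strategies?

-1

The worst-case payoff for each row is target 1: -9, target 2: -4, target 3: -1, target 4: -3.
The best of these is -1.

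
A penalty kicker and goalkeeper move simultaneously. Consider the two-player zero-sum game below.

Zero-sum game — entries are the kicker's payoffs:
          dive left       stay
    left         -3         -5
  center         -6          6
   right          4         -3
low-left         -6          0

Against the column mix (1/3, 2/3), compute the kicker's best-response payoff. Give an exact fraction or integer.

left: (-3)·(1/3) + (-5)·(2/3) = -13/3.
center: (-6)·(1/3) + (6)·(2/3) = 2.
right: (4)·(1/3) + (-3)·(2/3) = -2/3.
low-left: (-6)·(1/3) + (0)·(2/3) = -2.
The best pure response is center with expected payoff 2.

2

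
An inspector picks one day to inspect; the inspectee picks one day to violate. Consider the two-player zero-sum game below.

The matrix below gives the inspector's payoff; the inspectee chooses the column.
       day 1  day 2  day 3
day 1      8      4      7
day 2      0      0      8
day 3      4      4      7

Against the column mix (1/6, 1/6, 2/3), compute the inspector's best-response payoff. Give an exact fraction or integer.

day 1: (8)·(1/6) + (4)·(1/6) + (7)·(2/3) = 20/3.
day 2: (0)·(1/6) + (0)·(1/6) + (8)·(2/3) = 16/3.
day 3: (4)·(1/6) + (4)·(1/6) + (7)·(2/3) = 6.
The best pure response is day 1 with expected payoff 20/3.

20/3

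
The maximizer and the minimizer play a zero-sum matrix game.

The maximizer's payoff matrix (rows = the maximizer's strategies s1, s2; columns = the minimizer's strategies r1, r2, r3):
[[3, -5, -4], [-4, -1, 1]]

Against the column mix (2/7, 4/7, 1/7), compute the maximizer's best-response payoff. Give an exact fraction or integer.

s1: (3)·(2/7) + (-5)·(4/7) + (-4)·(1/7) = -18/7.
s2: (-4)·(2/7) + (-1)·(4/7) + (1)·(1/7) = -11/7.
The best pure response is s2 with expected payoff -11/7.

-11/7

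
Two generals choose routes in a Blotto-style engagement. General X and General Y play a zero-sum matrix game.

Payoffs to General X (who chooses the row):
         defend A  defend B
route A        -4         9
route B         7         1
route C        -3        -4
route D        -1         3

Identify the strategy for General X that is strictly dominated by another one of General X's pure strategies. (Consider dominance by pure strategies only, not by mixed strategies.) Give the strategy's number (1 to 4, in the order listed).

Compare route C with route B: 7 > -3, 1 > -4.
So route B strictly dominates route C for General X; route C is strictly dominated.

3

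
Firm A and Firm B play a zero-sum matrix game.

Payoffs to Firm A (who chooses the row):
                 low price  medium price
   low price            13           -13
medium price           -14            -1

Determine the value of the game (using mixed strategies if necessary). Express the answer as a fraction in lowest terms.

-5

Row minima are -13 and -14, so Firm A's maximin is -13; column maxima are 13 and -1, so Firm B's minimax is -1. These differ, so the equilibrium is in mixed strategies.
Let Firm A play low price with probability p. Firm B is indifferent when 13p − 14(1−p) = −13p − (1−p), giving p = 1/3.
Let Firm B play low price with probability q. Firm A is indifferent when 13q − 13(1−q) = −14q − (1−q), giving q = 4/13.
The value is 13·(4/13) + (-13)·(9/13) = -5.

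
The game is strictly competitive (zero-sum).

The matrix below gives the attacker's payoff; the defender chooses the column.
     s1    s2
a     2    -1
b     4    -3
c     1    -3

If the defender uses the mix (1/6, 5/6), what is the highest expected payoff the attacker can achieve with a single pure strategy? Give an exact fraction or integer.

a: (2)·(1/6) + (-1)·(5/6) = -1/2.
b: (4)·(1/6) + (-3)·(5/6) = -11/6.
c: (1)·(1/6) + (-3)·(5/6) = -7/3.
The best pure response is a with expected payoff -1/2.

-1/2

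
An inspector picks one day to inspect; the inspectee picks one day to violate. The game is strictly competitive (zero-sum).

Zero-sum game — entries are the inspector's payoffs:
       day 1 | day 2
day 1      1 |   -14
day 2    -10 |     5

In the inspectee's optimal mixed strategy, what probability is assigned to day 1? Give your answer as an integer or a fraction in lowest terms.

Row minima are -14 and -10, so the inspector's maximin is -10; column maxima are 1 and 5, so the inspectee's minimax is 1. These differ, so the equilibrium is in mixed strategies.
Let the inspectee play day 1 with probability q. The inspector is indifferent when q − 14(1−q) = −10q + 5(1−q), giving q = 19/30.

19/30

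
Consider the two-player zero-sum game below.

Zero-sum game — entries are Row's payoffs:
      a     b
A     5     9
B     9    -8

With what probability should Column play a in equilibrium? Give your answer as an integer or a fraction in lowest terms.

17/21

Row minima are 5 and -8, so Row's maximin is 5; column maxima are 9 and 9, so Column's minimax is 9. These differ, so the equilibrium is in mixed strategies.
Let Column play a with probability q. Row is indifferent when 5q + 9(1−q) = 9q − 8(1−q), giving q = 17/21.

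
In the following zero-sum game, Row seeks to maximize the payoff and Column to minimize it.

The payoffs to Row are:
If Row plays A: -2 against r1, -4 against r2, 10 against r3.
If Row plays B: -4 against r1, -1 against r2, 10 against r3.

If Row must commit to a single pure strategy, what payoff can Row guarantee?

-4

The worst-case payoff for each row is A: -4, B: -4.
The best of these is -4.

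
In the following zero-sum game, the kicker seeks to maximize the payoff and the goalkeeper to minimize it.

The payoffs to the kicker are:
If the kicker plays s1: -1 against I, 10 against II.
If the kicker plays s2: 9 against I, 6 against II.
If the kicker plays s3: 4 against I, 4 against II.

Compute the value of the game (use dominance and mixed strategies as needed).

Row s3 is strictly dominated by row s2, so the kicker never plays it.
The remaining 2×2 game on (s1, s2) × (I, II) has no saddle point. Let the kicker play s1 with probability p; indifference gives −p + 9(1−p) = 10p + 6(1−p), so p = 3/14.
Similarly the goalkeeper's optimal q on I is 2/7, and the value is -1·(2/7) + (10)·(5/7) = 48/7.

48/7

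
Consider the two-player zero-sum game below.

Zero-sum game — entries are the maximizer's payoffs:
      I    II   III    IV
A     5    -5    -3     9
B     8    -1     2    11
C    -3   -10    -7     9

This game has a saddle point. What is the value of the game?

Row minima: -5, -1, -10 → the maximizer's maximin is -1.
Column maxima: 8, -1, 2, 11 → the minimizer's minimax is -1.
They coincide at (B, II), so the value is -1.

-1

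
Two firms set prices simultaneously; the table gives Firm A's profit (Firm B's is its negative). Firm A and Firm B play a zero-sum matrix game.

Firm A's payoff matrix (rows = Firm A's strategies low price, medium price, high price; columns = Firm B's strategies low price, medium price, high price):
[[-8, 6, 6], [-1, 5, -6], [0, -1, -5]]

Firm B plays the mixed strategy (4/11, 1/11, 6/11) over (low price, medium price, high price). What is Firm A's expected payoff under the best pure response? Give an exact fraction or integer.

10/11

low price: (-8)·(4/11) + (6)·(1/11) + (6)·(6/11) = 10/11.
medium price: (-1)·(4/11) + (5)·(1/11) + (-6)·(6/11) = -35/11.
high price: (0)·(4/11) + (-1)·(1/11) + (-5)·(6/11) = -31/11.
The best pure response is low price with expected payoff 10/11.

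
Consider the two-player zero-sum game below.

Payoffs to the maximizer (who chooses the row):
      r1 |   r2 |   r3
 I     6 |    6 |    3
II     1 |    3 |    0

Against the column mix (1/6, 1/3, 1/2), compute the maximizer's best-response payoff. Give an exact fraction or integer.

I: (6)·(1/6) + (6)·(1/3) + (3)·(1/2) = 9/2.
II: (1)·(1/6) + (3)·(1/3) + (0)·(1/2) = 7/6.
The best pure response is I with expected payoff 9/2.

9/2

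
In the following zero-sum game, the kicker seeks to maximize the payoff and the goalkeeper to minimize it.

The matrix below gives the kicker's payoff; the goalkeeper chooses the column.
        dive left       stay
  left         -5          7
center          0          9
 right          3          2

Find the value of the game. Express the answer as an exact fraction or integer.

27/10

Row left is strictly dominated by row center, so the kicker never plays it.
The remaining 2×2 game on (center, right) × (dive left, stay) has no saddle point. Let the kicker play center with probability p; indifference gives 3(1−p) = 9p + 2(1−p), so p = 1/10.
Similarly the goalkeeper's optimal q on dive left is 7/10, and the value is 0·(7/10) + (9)·(3/10) = 27/10.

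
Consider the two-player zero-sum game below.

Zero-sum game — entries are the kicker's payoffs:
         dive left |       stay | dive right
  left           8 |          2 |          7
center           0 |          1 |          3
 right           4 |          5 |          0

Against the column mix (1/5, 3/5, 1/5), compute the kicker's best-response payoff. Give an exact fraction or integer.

21/5

left: (8)·(1/5) + (2)·(3/5) + (7)·(1/5) = 21/5.
center: (0)·(1/5) + (1)·(3/5) + (3)·(1/5) = 6/5.
right: (4)·(1/5) + (5)·(3/5) + (0)·(1/5) = 19/5.
The best pure response is left with expected payoff 21/5.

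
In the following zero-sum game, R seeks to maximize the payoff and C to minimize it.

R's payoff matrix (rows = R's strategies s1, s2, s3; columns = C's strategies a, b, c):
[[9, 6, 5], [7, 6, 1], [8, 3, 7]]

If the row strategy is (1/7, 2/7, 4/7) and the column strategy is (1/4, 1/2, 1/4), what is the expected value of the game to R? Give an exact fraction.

75/14

Against (1/4, 1/2, 1/4), each row's expected payoff is s1: 13/2; s2: 5; s3: 21/4.
Taking the (1/7, 2/7, 4/7)-weighted average: (1/7)·(13/2) + (2/7)·(5) + (4/7)·(21/4) = 75/14.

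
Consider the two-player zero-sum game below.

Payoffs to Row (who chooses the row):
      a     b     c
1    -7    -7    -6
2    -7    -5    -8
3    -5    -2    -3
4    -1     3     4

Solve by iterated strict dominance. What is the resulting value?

-1

Row 2 is strictly dominated by row 3 (-5>-7, -2>-5, -3>-8); eliminate 2.
Row 1 is strictly dominated by row 3 (-5>-7, -2>-7, -3>-6); eliminate 1.
Column b is strictly dominated by a for Column (-5<-2, -1<3); eliminate b.
Column c is strictly dominated by a for Column (-5<-3, -1<4); eliminate c.
Row 3 is strictly dominated by row 4 (-1>-5); eliminate 3.
Only (4, a) remains, with payoff -1.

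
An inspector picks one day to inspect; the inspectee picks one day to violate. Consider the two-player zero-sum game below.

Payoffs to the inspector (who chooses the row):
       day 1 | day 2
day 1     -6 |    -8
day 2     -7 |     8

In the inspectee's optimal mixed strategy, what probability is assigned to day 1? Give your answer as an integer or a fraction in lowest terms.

16/17

Row minima are -8 and -7, so the inspector's maximin is -7; column maxima are -6 and 8, so the inspectee's minimax is -6. These differ, so the equilibrium is in mixed strategies.
Let the inspectee play day 1 with probability q. The inspector is indifferent when −6q − 8(1−q) = −7q + 8(1−q), giving q = 16/17.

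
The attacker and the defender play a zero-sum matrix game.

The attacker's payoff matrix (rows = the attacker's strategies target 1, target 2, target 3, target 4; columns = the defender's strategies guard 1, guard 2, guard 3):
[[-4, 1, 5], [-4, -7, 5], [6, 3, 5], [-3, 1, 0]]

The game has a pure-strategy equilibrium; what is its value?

3

Row minima: -4, -7, 3, -3 → the attacker's maximin is 3.
Column maxima: 6, 3, 5 → the defender's minimax is 3.
They coincide at (target 3, guard 2), so the value is 3.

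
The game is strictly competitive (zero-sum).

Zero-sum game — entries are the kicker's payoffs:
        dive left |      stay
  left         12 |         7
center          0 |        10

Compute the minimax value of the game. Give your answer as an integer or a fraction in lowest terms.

Row minima are 7 and 0, so the kicker's maximin is 7; column maxima are 12 and 10, so the goalkeeper's minimax is 10. These differ, so the equilibrium is in mixed strategies.
Let the kicker play left with probability p. The goalkeeper is indifferent when 12p = 7p + 10(1−p), giving p = 2/3.
Let the goalkeeper play dive left with probability q. The kicker is indifferent when 12q + 7(1−q) = 10(1−q), giving q = 1/5.
The value is 12·(1/5) + (7)·(4/5) = 8.

8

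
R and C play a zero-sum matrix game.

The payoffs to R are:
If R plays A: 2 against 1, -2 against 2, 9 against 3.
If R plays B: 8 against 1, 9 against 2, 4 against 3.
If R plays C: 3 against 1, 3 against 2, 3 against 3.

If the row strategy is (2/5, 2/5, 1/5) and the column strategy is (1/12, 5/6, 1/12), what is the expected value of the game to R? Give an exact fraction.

Against (1/12, 5/6, 1/12), each row's expected payoff is A: -3/4; B: 17/2; C: 3.
Taking the (2/5, 2/5, 1/5)-weighted average: (2/5)·(-3/4) + (2/5)·(17/2) + (1/5)·(3) = 37/10.

37/10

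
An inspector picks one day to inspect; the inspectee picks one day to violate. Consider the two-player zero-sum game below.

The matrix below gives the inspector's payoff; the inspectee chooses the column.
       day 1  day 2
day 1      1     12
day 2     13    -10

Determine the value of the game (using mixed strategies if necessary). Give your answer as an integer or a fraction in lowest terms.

Row minima are 1 and -10, so the inspector's maximin is 1; column maxima are 13 and 12, so the inspectee's minimax is 12. These differ, so the equilibrium is in mixed strategies.
Let the inspector play day 1 with probability p. The inspectee is indifferent when p + 13(1−p) = 12p − 10(1−p), giving p = 23/34.
Let the inspectee play day 1 with probability q. The inspector is indifferent when q + 12(1−q) = 13q − 10(1−q), giving q = 11/17.
The value is 1·(11/17) + (12)·(6/17) = 83/17.

83/17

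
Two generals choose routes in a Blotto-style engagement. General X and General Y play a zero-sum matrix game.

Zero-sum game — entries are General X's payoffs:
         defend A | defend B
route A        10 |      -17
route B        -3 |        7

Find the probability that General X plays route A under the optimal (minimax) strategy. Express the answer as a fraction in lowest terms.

Row minima are -17 and -3, so General X's maximin is -3; column maxima are 10 and 7, so General Y's minimax is 7. These differ, so the equilibrium is in mixed strategies.
Let General X play route A with probability p. General Y is indifferent when 10p − 3(1−p) = −17p + 7(1−p), giving p = 10/37.

10/37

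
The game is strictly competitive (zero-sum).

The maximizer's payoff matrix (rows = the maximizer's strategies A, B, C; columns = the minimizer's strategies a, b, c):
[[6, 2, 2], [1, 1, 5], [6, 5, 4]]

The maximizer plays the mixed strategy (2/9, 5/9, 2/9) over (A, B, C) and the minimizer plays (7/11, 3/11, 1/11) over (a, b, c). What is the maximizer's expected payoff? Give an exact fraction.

3

Against (7/11, 3/11, 1/11), each row's expected payoff is A: 50/11; B: 15/11; C: 61/11.
Taking the (2/9, 5/9, 2/9)-weighted average: (2/9)·(50/11) + (5/9)·(15/11) + (2/9)·(61/11) = 3.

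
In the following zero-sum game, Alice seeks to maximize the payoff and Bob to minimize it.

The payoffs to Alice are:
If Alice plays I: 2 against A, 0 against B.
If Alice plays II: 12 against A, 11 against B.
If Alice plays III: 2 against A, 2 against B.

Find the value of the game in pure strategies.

Row minima: 0, 11, 2 → Alice's maximin is 11.
Column maxima: 12, 11 → Bob's minimax is 11.
They coincide at (II, B), so the value is 11.

11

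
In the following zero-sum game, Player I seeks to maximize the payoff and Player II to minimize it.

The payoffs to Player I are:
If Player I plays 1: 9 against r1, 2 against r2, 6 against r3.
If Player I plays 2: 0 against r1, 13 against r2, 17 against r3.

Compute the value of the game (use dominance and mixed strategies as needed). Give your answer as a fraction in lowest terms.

Column r3 is strictly dominated by r2 for Player II (it gives Player I more in every row).
The remaining 2×2 game on (1, 2) × (r1, r2) has no saddle point. Let Player I play 1 with probability p; indifference gives 9p = 2p + 13(1−p), so p = 13/20.
Similarly Player II's optimal q on r1 is 11/20, and the value is 9·(11/20) + (2)·(9/20) = 117/20.

117/20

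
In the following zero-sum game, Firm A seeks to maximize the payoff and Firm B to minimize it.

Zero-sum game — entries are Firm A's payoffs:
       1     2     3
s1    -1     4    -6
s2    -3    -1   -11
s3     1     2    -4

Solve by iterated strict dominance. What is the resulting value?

Column 1 is strictly dominated by 3 for Firm B (-6<-1, -11<-3, -4<1); eliminate 1.
Column 2 is strictly dominated by 3 for Firm B (-6<4, -11<-1, -4<2); eliminate 2.
Row s1 is strictly dominated by row s3 (-4>-6); eliminate s1.
Row s2 is strictly dominated by row s3 (-4>-11); eliminate s2.
Only (s3, 3) remains, with payoff -4.

-4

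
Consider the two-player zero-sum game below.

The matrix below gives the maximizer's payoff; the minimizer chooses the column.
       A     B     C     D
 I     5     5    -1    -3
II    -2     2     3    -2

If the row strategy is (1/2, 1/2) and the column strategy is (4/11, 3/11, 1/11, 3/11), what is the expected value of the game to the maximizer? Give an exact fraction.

10/11

Against (4/11, 3/11, 1/11, 3/11), each row's expected payoff is I: 25/11; II: -5/11.
Taking the (1/2, 1/2)-weighted average: (1/2)·(25/11) + (1/2)·(-5/11) = 10/11.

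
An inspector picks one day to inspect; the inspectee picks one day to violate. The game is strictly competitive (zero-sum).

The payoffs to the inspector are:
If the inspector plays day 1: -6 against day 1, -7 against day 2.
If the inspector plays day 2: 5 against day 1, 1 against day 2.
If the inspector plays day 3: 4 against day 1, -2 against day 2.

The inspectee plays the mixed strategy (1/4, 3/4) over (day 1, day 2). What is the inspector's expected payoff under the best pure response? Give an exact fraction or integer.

day 1: (-6)·(1/4) + (-7)·(3/4) = -27/4.
day 2: (5)·(1/4) + (1)·(3/4) = 2.
day 3: (4)·(1/4) + (-2)·(3/4) = -1/2.
The best pure response is day 2 with expected payoff 2.

2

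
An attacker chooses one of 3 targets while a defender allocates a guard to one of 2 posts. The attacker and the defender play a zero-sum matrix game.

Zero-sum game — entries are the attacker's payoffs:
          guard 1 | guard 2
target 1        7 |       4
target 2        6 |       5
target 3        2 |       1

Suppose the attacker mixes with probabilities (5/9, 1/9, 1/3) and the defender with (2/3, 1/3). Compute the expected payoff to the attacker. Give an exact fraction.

122/27

Against (2/3, 1/3), each row's expected payoff is target 1: 6; target 2: 17/3; target 3: 5/3.
Taking the (5/9, 1/9, 1/3)-weighted average: (5/9)·(6) + (1/9)·(17/3) + (1/3)·(5/3) = 122/27.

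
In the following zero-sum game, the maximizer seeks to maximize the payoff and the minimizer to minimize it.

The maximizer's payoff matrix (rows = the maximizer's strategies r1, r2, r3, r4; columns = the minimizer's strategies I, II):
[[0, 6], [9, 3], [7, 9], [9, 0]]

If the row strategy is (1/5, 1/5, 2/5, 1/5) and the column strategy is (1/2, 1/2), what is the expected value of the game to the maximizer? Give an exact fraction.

59/10

Against (1/2, 1/2), each row's expected payoff is r1: 3; r2: 6; r3: 8; r4: 9/2.
Taking the (1/5, 1/5, 2/5, 1/5)-weighted average: (1/5)·(3) + (1/5)·(6) + (2/5)·(8) + (1/5)·(9/2) = 59/10.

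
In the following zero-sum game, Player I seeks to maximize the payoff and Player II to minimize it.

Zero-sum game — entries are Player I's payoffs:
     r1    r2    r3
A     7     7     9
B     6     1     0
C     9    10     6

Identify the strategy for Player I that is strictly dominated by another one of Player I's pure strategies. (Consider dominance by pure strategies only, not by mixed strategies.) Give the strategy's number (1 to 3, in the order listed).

Compare B with A: 7 > 6, 7 > 1, 9 > 0.
So A strictly dominates B for Player I; B is strictly dominated.

2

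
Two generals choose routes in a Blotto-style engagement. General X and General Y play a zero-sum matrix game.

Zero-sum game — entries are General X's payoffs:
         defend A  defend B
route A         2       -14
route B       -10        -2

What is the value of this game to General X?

-6

Row minima are -14 and -10, so General X's maximin is -10; column maxima are 2 and -2, so General Y's minimax is -2. These differ, so the equilibrium is in mixed strategies.
Let General X play route A with probability p. General Y is indifferent when 2p − 10(1−p) = −14p − 2(1−p), giving p = 1/3.
Let General Y play defend A with probability q. General X is indifferent when 2q − 14(1−q) = −10q − 2(1−q), giving q = 1/2.
The value is 2·(1/2) + (-14)·(1/2) = -6.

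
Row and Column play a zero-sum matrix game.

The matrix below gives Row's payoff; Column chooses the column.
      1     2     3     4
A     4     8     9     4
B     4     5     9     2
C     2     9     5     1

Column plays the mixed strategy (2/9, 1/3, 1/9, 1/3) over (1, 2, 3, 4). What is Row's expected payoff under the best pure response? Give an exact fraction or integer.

53/9

A: (4)·(2/9) + (8)·(1/3) + (9)·(1/9) + (4)·(1/3) = 53/9.
B: (4)·(2/9) + (5)·(1/3) + (9)·(1/9) + (2)·(1/3) = 38/9.
C: (2)·(2/9) + (9)·(1/3) + (5)·(1/9) + (1)·(1/3) = 13/3.
The best pure response is A with expected payoff 53/9.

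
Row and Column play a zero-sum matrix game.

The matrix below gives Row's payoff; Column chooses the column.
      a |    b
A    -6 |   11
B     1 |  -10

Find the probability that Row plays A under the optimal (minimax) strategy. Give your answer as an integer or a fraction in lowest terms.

11/28

Row minima are -6 and -10, so Row's maximin is -6; column maxima are 1 and 11, so Column's minimax is 1. These differ, so the equilibrium is in mixed strategies.
Let Row play A with probability p. Column is indifferent when −6p + (1−p) = 11p − 10(1−p), giving p = 11/28.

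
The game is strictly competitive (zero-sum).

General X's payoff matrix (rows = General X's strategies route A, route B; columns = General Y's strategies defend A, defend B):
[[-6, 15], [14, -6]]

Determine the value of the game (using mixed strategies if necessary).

174/41

Row minima are -6 and -6, so General X's maximin is -6; column maxima are 14 and 15, so General Y's minimax is 14. These differ, so the equilibrium is in mixed strategies.
Let General X play route A with probability p. General Y is indifferent when −6p + 14(1−p) = 15p − 6(1−p), giving p = 20/41.
Let General Y play defend A with probability q. General X is indifferent when −6q + 15(1−q) = 14q − 6(1−q), giving q = 21/41.
The value is -6·(21/41) + (15)·(20/41) = 174/41.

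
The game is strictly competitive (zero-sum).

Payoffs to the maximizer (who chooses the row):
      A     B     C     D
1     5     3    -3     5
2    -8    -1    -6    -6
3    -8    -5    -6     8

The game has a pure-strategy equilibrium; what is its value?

-3

Row minima: -3, -8, -8 → the maximizer's maximin is -3.
Column maxima: 5, 3, -3, 8 → the minimizer's minimax is -3.
They coincide at (1, C), so the value is -3.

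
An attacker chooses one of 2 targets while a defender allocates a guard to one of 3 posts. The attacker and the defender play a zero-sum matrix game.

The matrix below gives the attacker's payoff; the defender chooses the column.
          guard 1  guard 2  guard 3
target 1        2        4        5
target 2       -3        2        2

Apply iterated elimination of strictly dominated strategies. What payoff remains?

2

Column guard 3 is strictly dominated by guard 1 for the defender (2<5, -3<2); eliminate guard 3.
Column guard 2 is strictly dominated by guard 1 for the defender (2<4, -3<2); eliminate guard 2.
Row target 2 is strictly dominated by row target 1 (2>-3); eliminate target 2.
Only (target 1, guard 1) remains, with payoff 2.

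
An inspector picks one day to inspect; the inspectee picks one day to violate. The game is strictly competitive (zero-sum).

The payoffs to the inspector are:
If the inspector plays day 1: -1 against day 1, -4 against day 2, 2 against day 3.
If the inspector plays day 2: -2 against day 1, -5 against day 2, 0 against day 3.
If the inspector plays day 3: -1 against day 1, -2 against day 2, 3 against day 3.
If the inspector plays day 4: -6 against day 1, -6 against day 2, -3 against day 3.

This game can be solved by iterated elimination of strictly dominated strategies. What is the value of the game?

Row day 2 is strictly dominated by row day 1 (-1>-2, -4>-5, 2>0); eliminate day 2.
Column day 3 is strictly dominated by day 1 for the inspectee (-1<2, -1<3, -6<-3); eliminate day 3.
Row day 4 is strictly dominated by row day 1 (-1>-6, -4>-6); eliminate day 4.
Column day 1 is strictly dominated by day 2 for the inspectee (-4<-1, -2<-1); eliminate day 1.
Row day 1 is strictly dominated by row day 3 (-2>-4); eliminate day 1.
Only (day 3, day 2) remains, with payoff -2.

-2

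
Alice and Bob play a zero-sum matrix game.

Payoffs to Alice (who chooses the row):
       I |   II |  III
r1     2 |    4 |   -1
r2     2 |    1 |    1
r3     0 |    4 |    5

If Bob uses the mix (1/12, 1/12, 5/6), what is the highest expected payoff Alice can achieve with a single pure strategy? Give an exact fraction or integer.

r1: (2)·(1/12) + (4)·(1/12) + (-1)·(5/6) = -1/3.
r2: (2)·(1/12) + (1)·(1/12) + (1)·(5/6) = 13/12.
r3: (0)·(1/12) + (4)·(1/12) + (5)·(5/6) = 9/2.
The best pure response is r3 with expected payoff 9/2.

9/2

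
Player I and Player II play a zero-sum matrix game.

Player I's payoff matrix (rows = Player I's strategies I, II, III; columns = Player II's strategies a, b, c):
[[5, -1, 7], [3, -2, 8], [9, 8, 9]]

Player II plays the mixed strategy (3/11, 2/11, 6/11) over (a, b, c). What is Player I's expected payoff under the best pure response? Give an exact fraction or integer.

97/11

I: (5)·(3/11) + (-1)·(2/11) + (7)·(6/11) = 5.
II: (3)·(3/11) + (-2)·(2/11) + (8)·(6/11) = 53/11.
III: (9)·(3/11) + (8)·(2/11) + (9)·(6/11) = 97/11.
The best pure response is III with expected payoff 97/11.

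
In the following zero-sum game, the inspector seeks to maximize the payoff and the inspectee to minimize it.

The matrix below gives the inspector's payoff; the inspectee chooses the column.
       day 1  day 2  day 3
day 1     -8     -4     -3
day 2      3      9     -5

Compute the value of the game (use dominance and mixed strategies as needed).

Column day 2 is strictly dominated by day 1 for the inspectee (it gives the inspector more in every row).
The remaining 2×2 game on (day 1, day 2) × (day 1, day 3) has no saddle point. Let the inspector play day 1 with probability p; indifference gives −8p + 3(1−p) = −3p − 5(1−p), so p = 8/13.
Similarly the inspectee's optimal q on day 1 is 2/13, and the value is -8·(2/13) + (-3)·(11/13) = -49/13.

-49/13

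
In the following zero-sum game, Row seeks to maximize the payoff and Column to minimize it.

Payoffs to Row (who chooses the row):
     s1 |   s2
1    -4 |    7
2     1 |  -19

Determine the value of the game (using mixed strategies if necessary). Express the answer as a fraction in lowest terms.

Row minima are -4 and -19, so Row's maximin is -4; column maxima are 1 and 7, so Column's minimax is 1. These differ, so the equilibrium is in mixed strategies.
Let Row play 1 with probability p. Column is indifferent when −4p + (1−p) = 7p − 19(1−p), giving p = 20/31.
Let Column play s1 with probability q. Row is indifferent when −4q + 7(1−q) = q − 19(1−q), giving q = 26/31.
The value is -4·(26/31) + (7)·(5/31) = -69/31.

-69/31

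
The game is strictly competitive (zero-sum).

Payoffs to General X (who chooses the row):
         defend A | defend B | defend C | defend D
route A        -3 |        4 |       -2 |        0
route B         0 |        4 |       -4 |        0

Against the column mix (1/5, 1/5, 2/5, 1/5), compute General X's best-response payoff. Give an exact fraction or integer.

-3/5

route A: (-3)·(1/5) + (4)·(1/5) + (-2)·(2/5) + (0)·(1/5) = -3/5.
route B: (0)·(1/5) + (4)·(1/5) + (-4)·(2/5) + (0)·(1/5) = -4/5.
The best pure response is route A with expected payoff -3/5.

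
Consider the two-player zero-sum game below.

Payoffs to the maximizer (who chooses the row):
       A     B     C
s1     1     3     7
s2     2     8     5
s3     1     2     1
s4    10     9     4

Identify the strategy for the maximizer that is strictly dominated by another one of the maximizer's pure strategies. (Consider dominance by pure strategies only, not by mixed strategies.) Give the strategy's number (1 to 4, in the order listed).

3

Compare s3 with s2: 2 > 1, 8 > 2, 5 > 1.
So s2 strictly dominates s3 for the maximizer; s3 is strictly dominated.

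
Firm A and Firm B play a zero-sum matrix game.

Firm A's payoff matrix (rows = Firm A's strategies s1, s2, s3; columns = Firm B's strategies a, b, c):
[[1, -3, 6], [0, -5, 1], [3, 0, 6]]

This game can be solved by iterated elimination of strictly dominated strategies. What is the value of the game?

0

Column a is strictly dominated by b for Firm B (-3<1, -5<0, 0<3); eliminate a.
Row s2 is strictly dominated by row s1 (-3>-5, 6>1); eliminate s2.
Column c is strictly dominated by b for Firm B (-3<6, 0<6); eliminate c.
Row s1 is strictly dominated by row s3 (0>-3); eliminate s1.
Only (s3, b) remains, with payoff 0.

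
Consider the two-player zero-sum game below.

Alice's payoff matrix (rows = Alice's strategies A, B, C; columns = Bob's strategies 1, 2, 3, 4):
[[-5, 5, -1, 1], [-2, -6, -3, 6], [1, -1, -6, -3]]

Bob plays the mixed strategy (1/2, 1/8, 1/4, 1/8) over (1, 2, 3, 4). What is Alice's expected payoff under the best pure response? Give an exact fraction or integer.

-3/2

A: (-5)·(1/2) + (5)·(1/8) + (-1)·(1/4) + (1)·(1/8) = -2.
B: (-2)·(1/2) + (-6)·(1/8) + (-3)·(1/4) + (6)·(1/8) = -7/4.
C: (1)·(1/2) + (-1)·(1/8) + (-6)·(1/4) + (-3)·(1/8) = -3/2.
The best pure response is C with expected payoff -3/2.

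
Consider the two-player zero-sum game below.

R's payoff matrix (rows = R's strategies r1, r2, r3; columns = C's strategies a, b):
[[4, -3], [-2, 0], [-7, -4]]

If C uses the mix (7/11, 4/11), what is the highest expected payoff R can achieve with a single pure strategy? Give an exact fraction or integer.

16/11

r1: (4)·(7/11) + (-3)·(4/11) = 16/11.
r2: (-2)·(7/11) + (0)·(4/11) = -14/11.
r3: (-7)·(7/11) + (-4)·(4/11) = -65/11.
The best pure response is r1 with expected payoff 16/11.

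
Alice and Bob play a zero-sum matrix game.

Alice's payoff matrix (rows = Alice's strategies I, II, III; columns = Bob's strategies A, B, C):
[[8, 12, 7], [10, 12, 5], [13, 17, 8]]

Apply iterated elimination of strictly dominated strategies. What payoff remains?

8

Row I is strictly dominated by row III (13>8, 17>12, 8>7); eliminate I.
Row II is strictly dominated by row III (13>10, 17>12, 8>5); eliminate II.
Column B is strictly dominated by A for Bob (13<17); eliminate B.
Column A is strictly dominated by C for Bob (8<13); eliminate A.
Only (III, C) remains, with payoff 8.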